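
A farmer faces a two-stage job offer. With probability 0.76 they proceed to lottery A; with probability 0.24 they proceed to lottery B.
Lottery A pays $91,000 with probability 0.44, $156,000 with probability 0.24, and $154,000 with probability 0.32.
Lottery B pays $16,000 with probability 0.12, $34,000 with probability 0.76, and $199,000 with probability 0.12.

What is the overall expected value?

EV(A) = 0.44 × 91000 + 0.24 × 156000 + 0.32 × 154000 = 40040 + 37440 + 49280 = 126760
EV(B) = 0.12 × 16000 + 0.76 × 34000 + 0.12 × 199000 = 1920 + 25840 + 23880 = 51640
Overall = 0.76 × 126760 + 0.24 × 51640 = 96337.6 + 12393.6 = 108731.2

$108,731.20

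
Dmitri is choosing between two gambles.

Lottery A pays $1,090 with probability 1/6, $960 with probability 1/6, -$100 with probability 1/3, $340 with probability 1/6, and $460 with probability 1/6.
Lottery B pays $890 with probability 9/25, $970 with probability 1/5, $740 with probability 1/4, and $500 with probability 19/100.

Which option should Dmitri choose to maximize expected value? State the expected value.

Lottery B ($794.40)

Lottery A = 1/6 × 1090 + 1/6 × 960 + 1/3 × (-100) + 1/6 × 340 + 1/6 × 460 = 181.6667 + 160 − 33.3333 + 56.6667 + 76.6667 = 441.6667
Lottery B = 9/25 × 890 + 1/5 × 970 + 1/4 × 740 + 19/100 × 500 = 320.4 + 194 + 185 + 95 = 794.4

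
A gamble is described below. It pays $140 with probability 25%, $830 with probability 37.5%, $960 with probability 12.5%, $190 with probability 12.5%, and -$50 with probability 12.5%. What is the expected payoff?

EV = 0.25 × 140 + 0.375 × 830 + 0.125 × 960 + 0.125 × 190 + 0.125 × (-50) = 35 + 311.25 + 120 + 23.75 − 6.25 = 483.75

$483.75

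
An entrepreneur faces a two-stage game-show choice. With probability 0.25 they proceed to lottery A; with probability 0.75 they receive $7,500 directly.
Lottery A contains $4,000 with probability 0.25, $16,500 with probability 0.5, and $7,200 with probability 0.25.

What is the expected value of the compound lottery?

$8,387.50

EV(A) = 0.25 × 4000 + 0.5 × 16500 + 0.25 × 7200 = 1000 + 8250 + 1800 = 11050
Branch B: 7500 (certain)
Overall = 0.25 × 11050 + 0.75 × 7500 = 2762.5 + 5625 = 8387.5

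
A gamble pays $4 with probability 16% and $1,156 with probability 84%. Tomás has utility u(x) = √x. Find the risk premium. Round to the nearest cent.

$137.63

E[u] = 0.16·√4 + 0.84·√1156 = 0.16·2 + 0.84·34 = 28.88
CE = (28.88)² = 834.0544
Risk premium = EV − CE = 971.68 − 834.0544 = 137.6256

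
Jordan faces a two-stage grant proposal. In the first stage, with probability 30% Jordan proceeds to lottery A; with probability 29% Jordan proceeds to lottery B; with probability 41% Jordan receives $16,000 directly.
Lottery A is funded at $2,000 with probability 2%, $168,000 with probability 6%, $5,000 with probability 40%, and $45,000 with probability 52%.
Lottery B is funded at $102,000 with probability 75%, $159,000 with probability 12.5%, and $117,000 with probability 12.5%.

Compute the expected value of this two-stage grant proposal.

$49,406

EV(A) = 0.02 × 2000 + 0.06 × 168000 + 0.4 × 5000 + 0.52 × 45000 = 40 + 10080 + 2000 + 23400 = 35520
EV(B) = 0.75 × 102000 + 0.125 × 159000 + 0.125 × 117000 = 76500 + 19875 + 14625 = 111000
Branch C: 16000 (certain)
Overall = 0.3 × 35520 + 0.29 × 111000 + 0.41 × 16000 = 10656 + 32190 + 6560 = 49406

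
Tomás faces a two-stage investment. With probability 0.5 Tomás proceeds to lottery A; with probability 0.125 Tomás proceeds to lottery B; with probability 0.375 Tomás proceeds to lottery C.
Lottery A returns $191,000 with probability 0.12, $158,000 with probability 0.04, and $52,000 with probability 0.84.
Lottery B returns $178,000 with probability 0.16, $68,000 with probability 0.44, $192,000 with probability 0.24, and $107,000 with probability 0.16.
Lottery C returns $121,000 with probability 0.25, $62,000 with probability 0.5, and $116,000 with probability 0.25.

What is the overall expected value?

$85,503.75

EV(A) = 0.12 × 191000 + 0.04 × 158000 + 0.84 × 52000 = 22920 + 6320 + 43680 = 72920
EV(B) = 0.16 × 178000 + 0.44 × 68000 + 0.24 × 192000 + 0.16 × 107000 = 28480 + 29920 + 46080 + 17120 = 121600
EV(C) = 0.25 × 121000 + 0.5 × 62000 + 0.25 × 116000 = 30250 + 31000 + 29000 = 90250
Overall = 0.5 × 72920 + 0.125 × 121600 + 0.375 × 90250 = 36460 + 15200 + 33843.75 = 85503.75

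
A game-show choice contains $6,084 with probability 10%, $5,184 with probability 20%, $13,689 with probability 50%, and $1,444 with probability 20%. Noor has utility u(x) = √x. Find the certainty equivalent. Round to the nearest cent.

$7,796.89

E[u] = 0.1·√6084 + 0.2·√5184 + 0.5·√13689 + 0.2·√1444 = 0.1·78 + 0.2·72 + 0.5·117 + 0.2·38 = 88.3
CE = (88.3)² = 7796.89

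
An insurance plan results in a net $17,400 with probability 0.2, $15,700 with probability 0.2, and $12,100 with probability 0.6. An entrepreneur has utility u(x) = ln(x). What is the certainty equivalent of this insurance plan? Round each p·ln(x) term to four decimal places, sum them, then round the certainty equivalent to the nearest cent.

$13,707.52

E[u] = 0.2·ln(17400) + 0.2·ln(15700) + 0.6·ln(12100) = 1.9528 + 1.9323 + 5.6406 = 9.5257
CE = e^9.5257 ≈ 13707.52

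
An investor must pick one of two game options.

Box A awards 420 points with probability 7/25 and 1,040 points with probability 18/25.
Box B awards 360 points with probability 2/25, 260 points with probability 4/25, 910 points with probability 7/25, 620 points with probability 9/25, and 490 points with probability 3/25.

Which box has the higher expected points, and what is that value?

Box A = 7/25 × 420 + 18/25 × 1040 = 117.6 + 748.8 = 866.4
Box B = 2/25 × 360 + 4/25 × 260 + 7/25 × 910 + 9/25 × 620 + 3/25 × 490 = 28.8 + 41.6 + 254.8 + 223.2 + 58.8 = 607.2

Box A (866.4 points)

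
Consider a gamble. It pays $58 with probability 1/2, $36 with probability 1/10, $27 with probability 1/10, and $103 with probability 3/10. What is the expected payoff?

EV = 1/2 × 58 + 1/10 × 36 + 1/10 × 27 + 3/10 × 103 = 29 + 3.6 + 2.7 + 30.9 = 66.2

$66.20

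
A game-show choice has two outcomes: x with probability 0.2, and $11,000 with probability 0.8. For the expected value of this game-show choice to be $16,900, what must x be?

0.2·x + 0.8·11000 = 16900
0.2·x = 16900 − 8800 = 8100
x = 8100 / 0.2 = 40500

x = $40,500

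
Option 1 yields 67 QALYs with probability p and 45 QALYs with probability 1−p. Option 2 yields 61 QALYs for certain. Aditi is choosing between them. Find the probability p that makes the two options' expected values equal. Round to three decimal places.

p = 0.727

p·67 + (1−p)·45 = 61
22p + 45 = 61
p = (61 − 45) / 22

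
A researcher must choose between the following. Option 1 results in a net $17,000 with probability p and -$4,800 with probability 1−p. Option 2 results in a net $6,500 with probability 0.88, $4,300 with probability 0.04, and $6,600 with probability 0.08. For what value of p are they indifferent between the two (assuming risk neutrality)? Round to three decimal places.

EV(Option 2) = 0.88 × 6500 + 0.04 × 4300 + 0.08 × 6600 = 5720 + 172 + 528 = 6420
p·17000 + (1−p)·(-4800) = 6420
21800p − 4800 = 6420
p = (6420 + 4800) / 21800

p = 0.515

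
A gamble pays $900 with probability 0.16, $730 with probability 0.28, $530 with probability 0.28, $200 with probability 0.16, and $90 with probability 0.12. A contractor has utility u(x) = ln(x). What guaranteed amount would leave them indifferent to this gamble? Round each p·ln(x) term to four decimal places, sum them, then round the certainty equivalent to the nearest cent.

E[u] = 0.16·ln(900) + 0.28·ln(730) + 0.28·ln(530) + 0.16·ln(200) + 0.12·ln(90) = 1.0884 + 1.8461 + 1.7564 + 0.8477 + 0.5400 = 6.0786
CE = e^6.0786 ≈ 436.42

$436.42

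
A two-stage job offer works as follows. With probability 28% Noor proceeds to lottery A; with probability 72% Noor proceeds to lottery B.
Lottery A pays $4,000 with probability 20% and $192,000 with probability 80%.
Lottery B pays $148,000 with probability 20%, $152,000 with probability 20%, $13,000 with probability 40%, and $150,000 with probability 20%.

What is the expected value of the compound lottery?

$111,776

EV(A) = 0.2 × 4000 + 0.8 × 192000 = 800 + 153600 = 154400
EV(B) = 0.2 × 148000 + 0.2 × 152000 + 0.4 × 13000 + 0.2 × 150000 = 29600 + 30400 + 5200 + 30000 = 95200
Overall = 0.28 × 154400 + 0.72 × 95200 = 43232 + 68544 = 111776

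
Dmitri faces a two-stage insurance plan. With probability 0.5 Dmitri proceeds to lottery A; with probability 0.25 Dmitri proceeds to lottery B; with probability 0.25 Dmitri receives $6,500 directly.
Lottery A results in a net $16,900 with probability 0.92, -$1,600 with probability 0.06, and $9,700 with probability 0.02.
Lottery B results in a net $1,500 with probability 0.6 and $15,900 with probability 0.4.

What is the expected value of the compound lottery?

$11,263

EV(A) = 0.92 × 16900 + 0.06 × (-1600) + 0.02 × 9700 = 15548 − 96 + 194 = 15646
EV(B) = 0.6 × 1500 + 0.4 × 15900 = 900 + 6360 = 7260
Branch C: 6500 (certain)
Overall = 0.5 × 15646 + 0.25 × 7260 + 0.25 × 6500 = 7823 + 1815 + 1625 = 11263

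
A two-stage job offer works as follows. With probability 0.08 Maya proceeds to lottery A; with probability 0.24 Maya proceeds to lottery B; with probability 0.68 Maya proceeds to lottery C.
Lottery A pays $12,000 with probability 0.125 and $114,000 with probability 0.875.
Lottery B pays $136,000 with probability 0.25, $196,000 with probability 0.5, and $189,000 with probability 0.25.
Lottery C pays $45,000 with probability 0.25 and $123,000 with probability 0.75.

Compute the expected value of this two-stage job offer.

$121,500

EV(A) = 0.125 × 12000 + 0.875 × 114000 = 1500 + 99750 = 101250
EV(B) = 0.25 × 136000 + 0.5 × 196000 + 0.25 × 189000 = 34000 + 98000 + 47250 = 179250
EV(C) = 0.25 × 45000 + 0.75 × 123000 = 11250 + 92250 = 103500
Overall = 0.08 × 101250 + 0.24 × 179250 + 0.68 × 103500 = 8100 + 43020 + 70380 = 121500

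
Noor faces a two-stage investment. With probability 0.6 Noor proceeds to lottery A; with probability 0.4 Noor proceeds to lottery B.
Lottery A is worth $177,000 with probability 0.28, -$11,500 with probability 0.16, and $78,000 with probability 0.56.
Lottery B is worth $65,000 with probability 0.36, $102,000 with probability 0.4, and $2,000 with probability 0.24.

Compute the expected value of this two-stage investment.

EV(A) = 0.28 × 177000 + 0.16 × (-11500) + 0.56 × 78000 = 49560 − 1840 + 43680 = 91400
EV(B) = 0.36 × 65000 + 0.4 × 102000 + 0.24 × 2000 = 23400 + 40800 + 480 = 64680
Overall = 0.6 × 91400 + 0.4 × 64680 = 54840 + 25872 = 80712

$80,712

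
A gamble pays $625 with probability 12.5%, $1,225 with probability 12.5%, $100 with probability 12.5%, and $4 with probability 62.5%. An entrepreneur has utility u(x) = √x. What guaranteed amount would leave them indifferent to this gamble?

$100

E[u] = 0.125·√625 + 0.125·√1225 + 0.125·√100 + 0.625·√4 = 0.125·25 + 0.125·35 + 0.125·10 + 0.625·2 = 10
CE = (10)² = 100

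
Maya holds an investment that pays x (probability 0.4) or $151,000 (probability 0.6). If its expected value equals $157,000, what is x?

x = $166,000

0.4·x + 0.6·151000 = 157000
0.4·x = 157000 − 90600 = 66400
x = 66400 / 0.4 = 166000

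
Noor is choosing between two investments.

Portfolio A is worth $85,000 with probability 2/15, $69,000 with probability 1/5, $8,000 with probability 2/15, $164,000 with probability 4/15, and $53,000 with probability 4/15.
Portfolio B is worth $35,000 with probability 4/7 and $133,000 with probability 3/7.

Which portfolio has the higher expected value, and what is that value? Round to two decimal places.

Portfolio A ($84,066.67)

Portfolio A = 2/15 × 85000 + 1/5 × 69000 + 2/15 × 8000 + 4/15 × 164000 + 4/15 × 53000 = 11333.3333 + 13800 + 1066.6667 + 43733.3333 + 14133.3333 = 84066.6667
Portfolio B = 4/7 × 35000 + 3/7 × 133000 = 20000 + 57000 = 77000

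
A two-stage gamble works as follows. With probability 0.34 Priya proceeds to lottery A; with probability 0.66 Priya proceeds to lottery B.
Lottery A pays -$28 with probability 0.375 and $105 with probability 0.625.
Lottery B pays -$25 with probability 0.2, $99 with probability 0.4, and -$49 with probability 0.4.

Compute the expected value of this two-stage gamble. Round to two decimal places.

EV(A) = 0.375 × (-28) + 0.625 × 105 = -10.5 + 65.625 = 55.125
EV(B) = 0.2 × (-25) + 0.4 × 99 + 0.4 × (-49) = -5 + 39.6 − 19.6 = 15
Overall = 0.34 × 55.125 + 0.66 × 15 = 18.7425 + 9.9 = 28.6425

$28.64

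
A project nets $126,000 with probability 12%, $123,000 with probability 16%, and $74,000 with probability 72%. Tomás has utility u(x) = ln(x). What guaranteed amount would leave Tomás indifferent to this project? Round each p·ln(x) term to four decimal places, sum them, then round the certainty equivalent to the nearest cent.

E[u] = 0.12·ln(126000) + 0.16·ln(123000) + 0.72·ln(74000) = 1.4093 + 1.8752 + 8.0725 = 11.3570
CE = e^11.3570 ≈ 85562.30

$85,562.30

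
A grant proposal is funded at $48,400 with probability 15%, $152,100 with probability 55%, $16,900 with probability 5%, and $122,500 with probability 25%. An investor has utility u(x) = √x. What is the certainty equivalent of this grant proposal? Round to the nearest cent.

$116,622.25

E[u] = 0.15·√48400 + 0.55·√152100 + 0.05·√16900 + 0.25·√122500 = 0.15·220 + 0.55·390 + 0.05·130 + 0.25·350 = 341.5
CE = (341.5)² = 116622.25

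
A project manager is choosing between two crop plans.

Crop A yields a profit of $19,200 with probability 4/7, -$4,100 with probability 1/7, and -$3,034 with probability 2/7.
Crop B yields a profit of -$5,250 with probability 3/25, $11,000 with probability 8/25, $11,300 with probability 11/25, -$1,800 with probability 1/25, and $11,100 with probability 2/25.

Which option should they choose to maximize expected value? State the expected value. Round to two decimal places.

Crop A ($9,518.86)

Crop A = 4/7 × 19200 + 1/7 × (-4100) + 2/7 × (-3034) = 10971.4286 − 585.7143 − 866.8571 = 9518.8571
Crop B = 3/25 × (-5250) + 8/25 × 11000 + 11/25 × 11300 + 1/25 × (-1800) + 2/25 × 11100 = -630 + 3520 + 4972 − 72 + 888 = 8678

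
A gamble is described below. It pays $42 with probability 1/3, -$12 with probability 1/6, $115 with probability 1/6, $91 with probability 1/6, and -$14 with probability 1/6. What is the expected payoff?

EV = 1/3 × 42 + 1/6 × (-12) + 1/6 × 115 + 1/6 × 91 + 1/6 × (-14) = 14 − 2 + 19.1667 + 15.1667 − 2.3333 = 44

$44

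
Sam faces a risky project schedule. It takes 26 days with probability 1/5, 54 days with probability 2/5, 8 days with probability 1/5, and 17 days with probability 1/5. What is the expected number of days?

EV = 1/5 × 26 + 2/5 × 54 + 1/5 × 8 + 1/5 × 17 = 5.2 + 21.6 + 1.6 + 3.4 = 31.8

31.8 days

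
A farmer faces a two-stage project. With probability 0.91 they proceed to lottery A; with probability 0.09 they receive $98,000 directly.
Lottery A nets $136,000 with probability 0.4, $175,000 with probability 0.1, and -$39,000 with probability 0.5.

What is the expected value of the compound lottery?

$56,504

EV(A) = 0.4 × 136000 + 0.1 × 175000 + 0.5 × (-39000) = 54400 + 17500 − 19500 = 52400
Branch B: 98000 (certain)
Overall = 0.91 × 52400 + 0.09 × 98000 = 47684 + 8820 = 56504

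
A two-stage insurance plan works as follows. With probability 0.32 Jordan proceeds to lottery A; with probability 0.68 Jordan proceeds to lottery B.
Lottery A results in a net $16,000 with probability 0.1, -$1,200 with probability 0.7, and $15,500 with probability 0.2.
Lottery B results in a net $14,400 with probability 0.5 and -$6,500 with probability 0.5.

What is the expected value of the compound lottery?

EV(A) = 0.1 × 16000 + 0.7 × (-1200) + 0.2 × 15500 = 1600 − 840 + 3100 = 3860
EV(B) = 0.5 × 14400 + 0.5 × (-6500) = 7200 − 3250 = 3950
Overall = 0.32 × 3860 + 0.68 × 3950 = 1235.2 + 2686 = 3921.2

$3,921.20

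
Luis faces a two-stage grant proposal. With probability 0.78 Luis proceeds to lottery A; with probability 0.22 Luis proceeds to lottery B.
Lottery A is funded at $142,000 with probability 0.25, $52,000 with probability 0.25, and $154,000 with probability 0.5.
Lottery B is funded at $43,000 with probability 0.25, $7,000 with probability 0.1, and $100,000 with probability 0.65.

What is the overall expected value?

EV(A) = 0.25 × 142000 + 0.25 × 52000 + 0.5 × 154000 = 35500 + 13000 + 77000 = 125500
EV(B) = 0.25 × 43000 + 0.1 × 7000 + 0.65 × 100000 = 10750 + 700 + 65000 = 76450
Overall = 0.78 × 125500 + 0.22 × 76450 = 97890 + 16819 = 114709

$114,709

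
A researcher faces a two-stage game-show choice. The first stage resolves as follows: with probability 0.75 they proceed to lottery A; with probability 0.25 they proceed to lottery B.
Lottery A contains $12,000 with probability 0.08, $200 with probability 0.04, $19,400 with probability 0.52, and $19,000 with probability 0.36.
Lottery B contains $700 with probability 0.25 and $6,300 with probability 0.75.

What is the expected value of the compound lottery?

$14,647

EV(A) = 0.08 × 12000 + 0.04 × 200 + 0.52 × 19400 + 0.36 × 19000 = 960 + 8 + 10088 + 6840 = 17896
EV(B) = 0.25 × 700 + 0.75 × 6300 = 175 + 4725 = 4900
Overall = 0.75 × 17896 + 0.25 × 4900 = 13422 + 1225 = 14647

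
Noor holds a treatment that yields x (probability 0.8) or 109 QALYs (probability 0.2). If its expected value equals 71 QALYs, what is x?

0.8·x + 0.2·109 = 71
0.8·x = 71 − 21.8 = 49.2
x = 49.2 / 0.8 = 61.5

x = 61.5 QALYs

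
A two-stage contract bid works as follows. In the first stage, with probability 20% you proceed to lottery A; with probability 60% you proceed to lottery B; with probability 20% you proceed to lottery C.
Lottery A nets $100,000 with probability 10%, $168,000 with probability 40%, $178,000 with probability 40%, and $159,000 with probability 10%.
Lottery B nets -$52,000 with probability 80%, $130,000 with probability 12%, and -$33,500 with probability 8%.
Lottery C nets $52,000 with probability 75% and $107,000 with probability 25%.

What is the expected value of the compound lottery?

EV(A) = 0.1 × 100000 + 0.4 × 168000 + 0.4 × 178000 + 0.1 × 159000 = 10000 + 67200 + 71200 + 15900 = 164300
EV(B) = 0.8 × (-52000) + 0.12 × 130000 + 0.08 × (-33500) = -41600 + 15600 − 2680 = -28680
EV(C) = 0.75 × 52000 + 0.25 × 107000 = 39000 + 26750 = 65750
Overall = 0.2 × 164300 + 0.6 × (-28680) + 0.2 × 65750 = 32860 − 17208 + 13150 = 28802

$28,802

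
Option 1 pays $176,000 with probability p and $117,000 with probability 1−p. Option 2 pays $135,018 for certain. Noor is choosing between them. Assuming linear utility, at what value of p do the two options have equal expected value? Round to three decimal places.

p = 0.305

p·176000 + (1−p)·117000 = 135018
59000p + 117000 = 135018
p = (135018 − 117000) / 59000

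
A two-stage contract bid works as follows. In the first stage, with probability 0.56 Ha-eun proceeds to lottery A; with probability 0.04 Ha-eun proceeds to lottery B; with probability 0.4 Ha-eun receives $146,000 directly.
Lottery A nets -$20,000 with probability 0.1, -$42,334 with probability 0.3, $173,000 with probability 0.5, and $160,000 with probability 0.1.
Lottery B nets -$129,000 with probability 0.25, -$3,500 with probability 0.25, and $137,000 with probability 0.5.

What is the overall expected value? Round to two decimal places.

EV(A) = 0.1 × (-20000) + 0.3 × (-42334) + 0.5 × 173000 + 0.1 × 160000 = -2000 − 12700.2 + 86500 + 16000 = 87799.8
EV(B) = 0.25 × (-129000) + 0.25 × (-3500) + 0.5 × 137000 = -32250 − 875 + 68500 = 35375
Branch C: 146000 (certain)
Overall = 0.56 × 87799.8 + 0.04 × 35375 + 0.4 × 146000 = 49167.888 + 1415 + 58400 = 108982.888

$108,982.89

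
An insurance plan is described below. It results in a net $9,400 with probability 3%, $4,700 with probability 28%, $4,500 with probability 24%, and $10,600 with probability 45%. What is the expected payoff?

$7,448

EV = 0.03 × 9400 + 0.28 × 4700 + 0.24 × 4500 + 0.45 × 10600 = 282 + 1316 + 1080 + 4770 = 7448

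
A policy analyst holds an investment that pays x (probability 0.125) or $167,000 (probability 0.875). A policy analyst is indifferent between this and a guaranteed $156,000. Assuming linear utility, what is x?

0.125·x + 0.875·167000 = 156000
0.125·x = 156000 − 146125 = 9875
x = 9875 / 0.125 = 79000

x = $79,000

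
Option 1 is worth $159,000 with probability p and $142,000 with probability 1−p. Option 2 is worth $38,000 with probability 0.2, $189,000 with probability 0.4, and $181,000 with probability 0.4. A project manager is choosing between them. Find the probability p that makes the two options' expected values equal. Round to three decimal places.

p = 0.800

EV(Option 2) = 0.2 × 38000 + 0.4 × 189000 + 0.4 × 181000 = 7600 + 75600 + 72400 = 155600
p·159000 + (1−p)·142000 = 155600
17000p + 142000 = 155600
p = (155600 − 142000) / 17000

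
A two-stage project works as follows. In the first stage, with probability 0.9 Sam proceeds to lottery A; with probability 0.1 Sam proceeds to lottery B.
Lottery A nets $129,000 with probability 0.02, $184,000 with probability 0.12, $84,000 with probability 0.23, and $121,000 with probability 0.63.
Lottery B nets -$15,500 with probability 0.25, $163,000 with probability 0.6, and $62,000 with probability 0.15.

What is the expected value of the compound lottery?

$118,511.50

EV(A) = 0.02 × 129000 + 0.12 × 184000 + 0.23 × 84000 + 0.63 × 121000 = 2580 + 22080 + 19320 + 76230 = 120210
EV(B) = 0.25 × (-15500) + 0.6 × 163000 + 0.15 × 62000 = -3875 + 97800 + 9300 = 103225
Overall = 0.9 × 120210 + 0.1 × 103225 = 108189 + 10322.5 = 118511.5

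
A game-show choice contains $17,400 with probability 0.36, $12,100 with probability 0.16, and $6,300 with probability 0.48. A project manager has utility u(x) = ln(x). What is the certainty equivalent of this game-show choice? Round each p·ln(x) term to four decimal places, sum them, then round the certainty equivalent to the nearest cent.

E[u] = 0.36·ln(17400) + 0.16·ln(12100) + 0.48·ln(6300) = 3.5151 + 1.5042 + 4.1992 = 9.2185
CE = e^9.2185 ≈ 10081.93

$10,081.93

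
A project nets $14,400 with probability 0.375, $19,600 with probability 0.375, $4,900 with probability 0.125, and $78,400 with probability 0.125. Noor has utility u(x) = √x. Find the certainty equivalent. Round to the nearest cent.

E[u] = 0.375·√14400 + 0.375·√19600 + 0.125·√4900 + 0.125·√78400 = 0.375·120 + 0.375·140 + 0.125·70 + 0.125·280 = 141.25
CE = (141.25)² = 19951.5625

$19,951.56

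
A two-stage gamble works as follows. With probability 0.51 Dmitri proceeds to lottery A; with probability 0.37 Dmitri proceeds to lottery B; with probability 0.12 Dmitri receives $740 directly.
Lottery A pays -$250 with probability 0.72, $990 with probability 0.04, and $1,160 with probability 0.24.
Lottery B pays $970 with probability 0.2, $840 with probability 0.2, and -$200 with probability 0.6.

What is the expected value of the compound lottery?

$248.72

EV(A) = 0.72 × (-250) + 0.04 × 990 + 0.24 × 1160 = -180 + 39.6 + 278.4 = 138
EV(B) = 0.2 × 970 + 0.2 × 840 + 0.6 × (-200) = 194 + 168 − 120 = 242
Branch C: 740 (certain)
Overall = 0.51 × 138 + 0.37 × 242 + 0.12 × 740 = 70.38 + 89.54 + 88.8 = 248.72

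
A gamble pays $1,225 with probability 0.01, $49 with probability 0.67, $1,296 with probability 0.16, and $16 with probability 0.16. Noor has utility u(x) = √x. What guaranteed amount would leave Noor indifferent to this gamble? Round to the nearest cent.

E[u] = 0.01·√1225 + 0.67·√49 + 0.16·√1296 + 0.16·√16 = 0.01·35 + 0.67·7 + 0.16·36 + 0.16·4 = 11.44
CE = (11.44)² = 130.8736

$130.87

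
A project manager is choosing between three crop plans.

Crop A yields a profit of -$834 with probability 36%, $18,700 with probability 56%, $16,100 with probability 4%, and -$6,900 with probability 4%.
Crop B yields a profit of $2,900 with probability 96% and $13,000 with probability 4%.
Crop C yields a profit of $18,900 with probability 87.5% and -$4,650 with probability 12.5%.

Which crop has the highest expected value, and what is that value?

Crop C ($15,956.25)

Crop A = 0.36 × (-834) + 0.56 × 18700 + 0.04 × 16100 + 0.04 × (-6900) = -300.24 + 10472 + 644 − 276 = 10539.76
Crop B = 0.96 × 2900 + 0.04 × 13000 = 2784 + 520 = 3304
Crop C = 0.875 × 18900 + 0.125 × (-4650) = 16537.5 − 581.25 = 15956.25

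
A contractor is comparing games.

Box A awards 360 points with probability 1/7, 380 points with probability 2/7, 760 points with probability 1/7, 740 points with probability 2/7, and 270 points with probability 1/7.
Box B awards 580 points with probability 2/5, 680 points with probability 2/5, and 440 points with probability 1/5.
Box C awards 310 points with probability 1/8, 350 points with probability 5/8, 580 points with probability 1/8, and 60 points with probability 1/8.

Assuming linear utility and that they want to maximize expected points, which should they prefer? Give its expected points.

Box B (592 points)

Box A = 1/7 × 360 + 2/7 × 380 + 1/7 × 760 + 2/7 × 740 + 1/7 × 270 = 51.4286 + 108.5714 + 108.5714 + 211.4286 + 38.5714 = 518.5714
Box B = 2/5 × 580 + 2/5 × 680 + 1/5 × 440 = 232 + 272 + 88 = 592
Box C = 1/8 × 310 + 5/8 × 350 + 1/8 × 580 + 1/8 × 60 = 38.75 + 218.75 + 72.5 + 7.5 = 337.5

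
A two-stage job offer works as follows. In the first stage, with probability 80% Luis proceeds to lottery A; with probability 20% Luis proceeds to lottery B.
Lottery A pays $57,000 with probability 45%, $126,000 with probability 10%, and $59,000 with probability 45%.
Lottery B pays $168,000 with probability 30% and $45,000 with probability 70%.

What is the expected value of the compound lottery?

$68,220

EV(A) = 0.45 × 57000 + 0.1 × 126000 + 0.45 × 59000 = 25650 + 12600 + 26550 = 64800
EV(B) = 0.3 × 168000 + 0.7 × 45000 = 50400 + 31500 = 81900
Overall = 0.8 × 64800 + 0.2 × 81900 = 51840 + 16380 = 68220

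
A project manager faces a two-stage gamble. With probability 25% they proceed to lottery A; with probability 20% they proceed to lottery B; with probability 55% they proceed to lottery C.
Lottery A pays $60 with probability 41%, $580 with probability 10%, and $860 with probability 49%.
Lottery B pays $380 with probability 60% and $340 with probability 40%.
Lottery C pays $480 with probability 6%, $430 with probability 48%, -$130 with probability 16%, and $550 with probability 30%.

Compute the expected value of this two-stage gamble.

$407.47

EV(A) = 0.41 × 60 + 0.1 × 580 + 0.49 × 860 = 24.6 + 58 + 421.4 = 504
EV(B) = 0.6 × 380 + 0.4 × 340 = 228 + 136 = 364
EV(C) = 0.06 × 480 + 0.48 × 430 + 0.16 × (-130) + 0.3 × 550 = 28.8 + 206.4 − 20.8 + 165 = 379.4
Overall = 0.25 × 504 + 0.2 × 364 + 0.55 × 379.4 = 126 + 72.8 + 208.67 = 407.47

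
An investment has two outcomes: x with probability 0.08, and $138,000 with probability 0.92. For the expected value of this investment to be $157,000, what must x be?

x = $375,500

0.08·x + 0.92·138000 = 157000
0.08·x = 157000 − 126960 = 30040
x = 30040 / 0.08 = 375500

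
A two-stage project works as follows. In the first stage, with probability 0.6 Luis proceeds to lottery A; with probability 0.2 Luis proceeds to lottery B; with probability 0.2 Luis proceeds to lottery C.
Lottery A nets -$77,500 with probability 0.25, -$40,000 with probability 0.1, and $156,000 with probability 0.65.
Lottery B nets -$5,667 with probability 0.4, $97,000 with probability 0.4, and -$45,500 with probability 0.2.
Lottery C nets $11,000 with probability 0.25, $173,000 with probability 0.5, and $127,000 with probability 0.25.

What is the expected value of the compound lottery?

EV(A) = 0.25 × (-77500) + 0.1 × (-40000) + 0.65 × 156000 = -19375 − 4000 + 101400 = 78025
EV(B) = 0.4 × (-5667) + 0.4 × 97000 + 0.2 × (-45500) = -2266.8 + 38800 − 9100 = 27433.2
EV(C) = 0.25 × 11000 + 0.5 × 173000 + 0.25 × 127000 = 2750 + 86500 + 31750 = 121000
Overall = 0.6 × 78025 + 0.2 × 27433.2 + 0.2 × 121000 = 46815 + 5486.64 + 24200 = 76501.64

$76,501.64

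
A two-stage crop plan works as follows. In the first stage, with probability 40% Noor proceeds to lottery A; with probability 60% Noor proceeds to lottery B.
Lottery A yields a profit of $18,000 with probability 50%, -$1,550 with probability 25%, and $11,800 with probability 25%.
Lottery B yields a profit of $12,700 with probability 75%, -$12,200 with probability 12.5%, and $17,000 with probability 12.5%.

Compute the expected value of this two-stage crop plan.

$10,700

EV(A) = 0.5 × 18000 + 0.25 × (-1550) + 0.25 × 11800 = 9000 − 387.5 + 2950 = 11562.5
EV(B) = 0.75 × 12700 + 0.125 × (-12200) + 0.125 × 17000 = 9525 − 1525 + 2125 = 10125
Overall = 0.4 × 11562.5 + 0.6 × 10125 = 4625 + 6075 = 10700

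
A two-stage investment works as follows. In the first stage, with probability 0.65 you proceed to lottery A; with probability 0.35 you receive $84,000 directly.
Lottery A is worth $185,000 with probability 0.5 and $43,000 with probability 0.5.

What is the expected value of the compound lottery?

EV(A) = 0.5 × 185000 + 0.5 × 43000 = 92500 + 21500 = 114000
Branch B: 84000 (certain)
Overall = 0.65 × 114000 + 0.35 × 84000 = 74100 + 29400 = 103500

$103,500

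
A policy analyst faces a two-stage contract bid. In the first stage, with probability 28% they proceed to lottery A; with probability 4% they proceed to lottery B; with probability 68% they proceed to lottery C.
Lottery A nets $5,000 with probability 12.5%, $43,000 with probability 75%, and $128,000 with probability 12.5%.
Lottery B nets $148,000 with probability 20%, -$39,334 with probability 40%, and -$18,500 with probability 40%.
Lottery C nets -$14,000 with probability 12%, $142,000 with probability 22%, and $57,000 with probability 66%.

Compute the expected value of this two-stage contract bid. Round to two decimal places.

$59,626.06

EV(A) = 0.125 × 5000 + 0.75 × 43000 + 0.125 × 128000 = 625 + 32250 + 16000 = 48875
EV(B) = 0.2 × 148000 + 0.4 × (-39334) + 0.4 × (-18500) = 29600 − 15733.6 − 7400 = 6466.4
EV(C) = 0.12 × (-14000) + 0.22 × 142000 + 0.66 × 57000 = -1680 + 31240 + 37620 = 67180
Overall = 0.28 × 48875 + 0.04 × 6466.4 + 0.68 × 67180 = 13685 + 258.656 + 45682.4 = 59626.056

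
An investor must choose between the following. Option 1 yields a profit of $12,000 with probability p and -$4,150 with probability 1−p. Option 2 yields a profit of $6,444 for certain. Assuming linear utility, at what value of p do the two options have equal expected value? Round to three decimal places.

p = 0.656

p·12000 + (1−p)·(-4150) = 6444
16150p − 4150 = 6444
p = (6444 + 4150) / 16150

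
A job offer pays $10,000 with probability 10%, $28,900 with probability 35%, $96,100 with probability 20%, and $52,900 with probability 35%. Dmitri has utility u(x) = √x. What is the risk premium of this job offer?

$3,906

E[u] = 0.1·√10000 + 0.35·√28900 + 0.2·√96100 + 0.35·√52900 = 0.1·100 + 0.35·170 + 0.2·310 + 0.35·230 = 212
CE = (212)² = 44944
Risk premium = EV − CE = 48850 − 44944 = 3906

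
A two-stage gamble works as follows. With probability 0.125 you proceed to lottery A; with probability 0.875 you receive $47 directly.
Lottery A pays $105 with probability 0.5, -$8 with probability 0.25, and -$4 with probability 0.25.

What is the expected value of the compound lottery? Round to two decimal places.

$47.31

EV(A) = 0.5 × 105 + 0.25 × (-8) + 0.25 × (-4) = 52.5 − 2 − 1 = 49.5
Branch B: 47 (certain)
Overall = 0.125 × 49.5 + 0.875 × 47 = 6.1875 + 41.125 = 47.3125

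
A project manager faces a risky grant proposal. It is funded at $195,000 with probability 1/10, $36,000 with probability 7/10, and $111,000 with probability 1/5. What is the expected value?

EV = 1/10 × 195000 + 7/10 × 36000 + 1/5 × 111000 = 19500 + 25200 + 22200 = 66900

$66,900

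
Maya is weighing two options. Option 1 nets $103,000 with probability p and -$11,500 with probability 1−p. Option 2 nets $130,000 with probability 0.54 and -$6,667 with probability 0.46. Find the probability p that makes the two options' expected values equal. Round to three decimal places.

EV(Option 2) = 0.54 × 130000 + 0.46 × (-6667) = 70200 − 3066.82 = 67133.18
p·103000 + (1−p)·(-11500) = 67133.18
114500p − 11500 = 67133.18
p = (67133.18 + 11500) / 114500

p = 0.687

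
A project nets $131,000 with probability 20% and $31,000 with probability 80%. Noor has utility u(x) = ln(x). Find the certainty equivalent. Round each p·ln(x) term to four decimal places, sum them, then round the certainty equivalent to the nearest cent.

E[u] = 0.2·ln(131000) + 0.8·ln(31000) = 2.3566 + 8.2734 = 10.6300
CE = e^10.6300 ≈ 41357.13

$41,357.13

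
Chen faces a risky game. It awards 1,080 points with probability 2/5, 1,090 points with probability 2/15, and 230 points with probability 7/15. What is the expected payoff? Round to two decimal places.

684.67 points

EV = 2/5 × 1080 + 2/15 × 1090 + 7/15 × 230 = 432 + 145.3333 + 107.3333 = 684.6667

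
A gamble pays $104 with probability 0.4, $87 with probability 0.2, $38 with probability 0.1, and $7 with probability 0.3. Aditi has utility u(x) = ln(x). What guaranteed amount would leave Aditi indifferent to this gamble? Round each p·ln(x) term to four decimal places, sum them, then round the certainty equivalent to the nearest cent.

E[u] = 0.4·ln(104) + 0.2·ln(87) + 0.1·ln(38) + 0.3·ln(7) = 1.8578 + 0.8932 + 0.3638 + 0.5838 = 3.6986
CE = e^3.6986 ≈ 40.39

$40.39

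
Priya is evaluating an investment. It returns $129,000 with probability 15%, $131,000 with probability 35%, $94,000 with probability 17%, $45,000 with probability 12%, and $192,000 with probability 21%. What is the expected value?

EV = 0.15 × 129000 + 0.35 × 131000 + 0.17 × 94000 + 0.12 × 45000 + 0.21 × 192000 = 19350 + 45850 + 15980 + 5400 + 40320 = 126900

$126,900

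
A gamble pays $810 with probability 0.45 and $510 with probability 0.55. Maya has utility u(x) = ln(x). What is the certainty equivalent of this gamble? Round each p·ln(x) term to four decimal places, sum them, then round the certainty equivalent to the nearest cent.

$628.04

E[u] = 0.45·ln(810) + 0.55·ln(510) = 3.0137 + 3.4289 = 6.4426
CE = e^6.4426 ≈ 628.04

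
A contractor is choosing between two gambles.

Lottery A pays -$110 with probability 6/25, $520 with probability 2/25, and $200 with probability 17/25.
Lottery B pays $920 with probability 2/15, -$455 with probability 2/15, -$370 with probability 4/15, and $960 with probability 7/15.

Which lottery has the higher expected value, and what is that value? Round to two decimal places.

Lottery A = 6/25 × (-110) + 2/25 × 520 + 17/25 × 200 = -26.4 + 41.6 + 136 = 151.2
Lottery B = 2/15 × 920 + 2/15 × (-455) + 4/15 × (-370) + 7/15 × 960 = 122.6667 − 60.6667 − 98.6667 + 448 = 411.3333

Lottery B ($411.33)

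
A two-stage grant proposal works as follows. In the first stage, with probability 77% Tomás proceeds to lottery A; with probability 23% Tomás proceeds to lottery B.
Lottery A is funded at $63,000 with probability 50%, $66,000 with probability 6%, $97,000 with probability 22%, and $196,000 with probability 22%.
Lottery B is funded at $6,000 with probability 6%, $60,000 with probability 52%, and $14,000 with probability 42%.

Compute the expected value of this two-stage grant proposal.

$85,549.60

EV(A) = 0.5 × 63000 + 0.06 × 66000 + 0.22 × 97000 + 0.22 × 196000 = 31500 + 3960 + 21340 + 43120 = 99920
EV(B) = 0.06 × 6000 + 0.52 × 60000 + 0.42 × 14000 = 360 + 31200 + 5880 = 37440
Overall = 0.77 × 99920 + 0.23 × 37440 = 76938.4 + 8611.2 = 85549.6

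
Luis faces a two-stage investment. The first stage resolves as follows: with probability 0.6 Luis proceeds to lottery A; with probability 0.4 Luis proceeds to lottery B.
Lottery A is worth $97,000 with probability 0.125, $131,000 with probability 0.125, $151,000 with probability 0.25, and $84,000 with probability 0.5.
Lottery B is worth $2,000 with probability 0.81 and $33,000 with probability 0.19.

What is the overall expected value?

$68,106

EV(A) = 0.125 × 97000 + 0.125 × 131000 + 0.25 × 151000 + 0.5 × 84000 = 12125 + 16375 + 37750 + 42000 = 108250
EV(B) = 0.81 × 2000 + 0.19 × 33000 = 1620 + 6270 = 7890
Overall = 0.6 × 108250 + 0.4 × 7890 = 64950 + 3156 = 68106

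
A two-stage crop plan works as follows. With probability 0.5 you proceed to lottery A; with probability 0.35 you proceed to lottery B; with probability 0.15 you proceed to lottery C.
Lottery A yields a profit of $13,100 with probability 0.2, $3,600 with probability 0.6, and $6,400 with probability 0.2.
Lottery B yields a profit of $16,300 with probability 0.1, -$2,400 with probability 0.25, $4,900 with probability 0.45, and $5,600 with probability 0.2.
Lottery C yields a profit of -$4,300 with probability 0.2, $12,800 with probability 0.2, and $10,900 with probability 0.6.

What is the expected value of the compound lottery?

$5,790.25

EV(A) = 0.2 × 13100 + 0.6 × 3600 + 0.2 × 6400 = 2620 + 2160 + 1280 = 6060
EV(B) = 0.1 × 16300 + 0.25 × (-2400) + 0.45 × 4900 + 0.2 × 5600 = 1630 − 600 + 2205 + 1120 = 4355
EV(C) = 0.2 × (-4300) + 0.2 × 12800 + 0.6 × 10900 = -860 + 2560 + 6540 = 8240
Overall = 0.5 × 6060 + 0.35 × 4355 + 0.15 × 8240 = 3030 + 1524.25 + 1236 = 5790.25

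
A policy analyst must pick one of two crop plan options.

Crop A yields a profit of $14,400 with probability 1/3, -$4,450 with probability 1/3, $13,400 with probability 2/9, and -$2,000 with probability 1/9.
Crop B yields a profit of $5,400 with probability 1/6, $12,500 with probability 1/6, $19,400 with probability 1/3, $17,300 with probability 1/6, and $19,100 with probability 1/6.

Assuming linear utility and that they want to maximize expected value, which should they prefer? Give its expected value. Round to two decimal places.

Crop A = 1/3 × 14400 + 1/3 × (-4450) + 2/9 × 13400 + 1/9 × (-2000) = 4800 − 1483.3333 + 2977.7778 − 222.2222 = 6072.2222
Crop B = 1/6 × 5400 + 1/6 × 12500 + 1/3 × 19400 + 1/6 × 17300 + 1/6 × 19100 = 900 + 2083.3333 + 6466.6667 + 2883.3333 + 3183.3333 = 15516.6667

Crop B ($15,516.67)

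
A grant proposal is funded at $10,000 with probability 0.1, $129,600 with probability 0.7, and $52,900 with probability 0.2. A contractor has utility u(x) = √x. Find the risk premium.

$7,436

E[u] = 0.1·√10000 + 0.7·√129600 + 0.2·√52900 = 0.1·100 + 0.7·360 + 0.2·230 = 308
CE = (308)² = 94864
Risk premium = EV − CE = 102300 − 94864 = 7436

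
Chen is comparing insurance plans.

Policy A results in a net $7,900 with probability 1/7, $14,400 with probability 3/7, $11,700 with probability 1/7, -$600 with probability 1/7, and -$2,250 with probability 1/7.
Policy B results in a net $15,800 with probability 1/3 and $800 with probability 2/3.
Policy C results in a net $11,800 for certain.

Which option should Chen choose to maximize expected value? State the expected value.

Policy A = 1/7 × 7900 + 3/7 × 14400 + 1/7 × 11700 + 1/7 × (-600) + 1/7 × (-2250) = 1128.5714 + 6171.4286 + 1671.4286 − 85.7143 − 321.4286 = 8564.2857
Policy B = 1/3 × 15800 + 2/3 × 800 = 5266.6667 + 533.3333 = 5800
Policy C: 11800 (certain)

Policy C ($11,800)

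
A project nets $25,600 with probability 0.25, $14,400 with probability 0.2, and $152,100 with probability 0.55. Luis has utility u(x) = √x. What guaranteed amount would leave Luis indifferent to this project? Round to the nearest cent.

$77,562.25

E[u] = 0.25·√25600 + 0.2·√14400 + 0.55·√152100 = 0.25·160 + 0.2·120 + 0.55·390 = 278.5
CE = (278.5)² = 77562.25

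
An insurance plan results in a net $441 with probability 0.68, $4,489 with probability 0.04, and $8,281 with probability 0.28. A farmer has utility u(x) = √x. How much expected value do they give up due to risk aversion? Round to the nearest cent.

E[u] = 0.68·√441 + 0.04·√4489 + 0.28·√8281 = 0.68·21 + 0.04·67 + 0.28·91 = 42.44
CE = (42.44)² = 1801.1536
Risk premium = EV − CE = 2798.12 − 1801.1536 = 996.9664

$996.97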